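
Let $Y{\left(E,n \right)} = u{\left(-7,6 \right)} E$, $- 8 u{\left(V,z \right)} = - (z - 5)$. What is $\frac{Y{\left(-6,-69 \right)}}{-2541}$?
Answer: $\frac{1}{3388} \approx 0.00029516$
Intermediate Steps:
$u{\left(V,z \right)} = - \frac{5}{8} + \frac{z}{8}$ ($u{\left(V,z \right)} = - \frac{\left(-1\right) \left(z - 5\right)}{8} = - \frac{\left(-1\right) \left(-5 + z\right)}{8} = - \frac{5 - z}{8} = - \frac{5}{8} + \frac{z}{8}$)
$Y{\left(E,n \right)} = \frac{E}{8}$ ($Y{\left(E,n \right)} = \left(- \frac{5}{8} + \frac{1}{8} \cdot 6\right) E = \left(- \frac{5}{8} + \frac{3}{4}\right) E = \frac{E}{8}$)
$\frac{Y{\left(-6,-69 \right)}}{-2541} = \frac{\frac{1}{8} \left(-6\right)}{-2541} = \left(- \frac{3}{4}\right) \left(- \frac{1}{2541}\right) = \frac{1}{3388}$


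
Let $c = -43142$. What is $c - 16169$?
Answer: $-59311$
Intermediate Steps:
$c - 16169 = -43142 - 16169 = -59311$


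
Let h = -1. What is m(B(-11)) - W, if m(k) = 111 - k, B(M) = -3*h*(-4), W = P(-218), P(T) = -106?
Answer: 229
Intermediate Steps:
W = -106
B(M) = -12 (B(M) = -3*(-1)*(-4) = 3*(-4) = -12)
m(B(-11)) - W = (111 - 1*(-12)) - 1*(-106) = (111 + 12) + 106 = 123 + 106 = 229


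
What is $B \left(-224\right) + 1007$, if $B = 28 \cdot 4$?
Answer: $-24081$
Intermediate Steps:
$B = 112$
$B \left(-224\right) + 1007 = 112 \left(-224\right) + 1007 = -25088 + 1007 = -24081$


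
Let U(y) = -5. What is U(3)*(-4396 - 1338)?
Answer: 28670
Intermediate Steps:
U(3)*(-4396 - 1338) = -5*(-4396 - 1338) = -5*(-5734) = 28670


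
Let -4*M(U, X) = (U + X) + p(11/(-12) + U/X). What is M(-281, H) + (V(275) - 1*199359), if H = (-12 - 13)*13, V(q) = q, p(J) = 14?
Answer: -198936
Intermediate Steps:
H = -325 (H = -25*13 = -325)
M(U, X) = -7/2 - U/4 - X/4 (M(U, X) = -((U + X) + 14)/4 = -(14 + U + X)/4 = -7/2 - U/4 - X/4)
M(-281, H) + (V(275) - 1*199359) = (-7/2 - ¼*(-281) - ¼*(-325)) + (275 - 1*199359) = (-7/2 + 281/4 + 325/4) + (275 - 199359) = 148 - 199084 = -198936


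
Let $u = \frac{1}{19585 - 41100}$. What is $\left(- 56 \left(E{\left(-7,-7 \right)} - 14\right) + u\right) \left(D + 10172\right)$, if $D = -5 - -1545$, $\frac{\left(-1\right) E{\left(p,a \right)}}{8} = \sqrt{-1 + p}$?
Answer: $\frac{197555193408}{21515} + 10493952 i \sqrt{2} \approx 9.1822 \cdot 10^{6} + 1.4841 \cdot 10^{7} i$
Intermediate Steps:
$E{\left(p,a \right)} = - 8 \sqrt{-1 + p}$
$D = 1540$ ($D = -5 + 1545 = 1540$)
$u = - \frac{1}{21515}$ ($u = \frac{1}{-21515} = - \frac{1}{21515} \approx -4.6479 \cdot 10^{-5}$)
$\left(- 56 \left(E{\left(-7,-7 \right)} - 14\right) + u\right) \left(D + 10172\right) = \left(- 56 \left(- 8 \sqrt{-1 - 7} - 14\right) - \frac{1}{21515}\right) \left(1540 + 10172\right) = \left(- 56 \left(- 8 \sqrt{-8} - 14\right) - \frac{1}{21515}\right) 11712 = \left(- 56 \left(- 8 \cdot 2 i \sqrt{2} - 14\right) - \frac{1}{21515}\right) 11712 = \left(- 56 \left(- 16 i \sqrt{2} - 14\right) - \frac{1}{21515}\right) 11712 = \left(- 56 \left(-14 - 16 i \sqrt{2}\right) - \frac{1}{21515}\right) 11712 = \left(\left(784 + 896 i \sqrt{2}\right) - \frac{1}{21515}\right) 11712 = \left(\frac{16867759}{21515} + 896 i \sqrt{2}\right) 11712 = \frac{197555193408}{21515} + 10493952 i \sqrt{2}$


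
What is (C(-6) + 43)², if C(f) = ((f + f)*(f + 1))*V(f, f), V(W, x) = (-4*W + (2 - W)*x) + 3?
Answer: 1481089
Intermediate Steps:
V(W, x) = 3 - 4*W + x*(2 - W) (V(W, x) = (-4*W + x*(2 - W)) + 3 = 3 - 4*W + x*(2 - W))
C(f) = 2*f*(1 + f)*(3 - f² - 2*f) (C(f) = ((f + f)*(f + 1))*(3 - 4*f + 2*f - f*f) = ((2*f)*(1 + f))*(3 - 4*f + 2*f - f²) = (2*f*(1 + f))*(3 - f² - 2*f) = 2*f*(1 + f)*(3 - f² - 2*f))
(C(-6) + 43)² = (2*(-6)*(1 - 6)*(3 - 1*(-6)² - 2*(-6)) + 43)² = (2*(-6)*(-5)*(3 - 1*36 + 12) + 43)² = (2*(-6)*(-5)*(3 - 36 + 12) + 43)² = (2*(-6)*(-5)*(-21) + 43)² = (-1260 + 43)² = (-1217)² = 1481089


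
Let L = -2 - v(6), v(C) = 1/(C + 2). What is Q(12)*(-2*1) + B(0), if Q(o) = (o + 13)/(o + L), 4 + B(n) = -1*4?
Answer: -1032/79 ≈ -13.063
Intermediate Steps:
v(C) = 1/(2 + C)
B(n) = -8 (B(n) = -4 - 1*4 = -4 - 4 = -8)
L = -17/8 (L = -2 - 1/(2 + 6) = -2 - 1/8 = -2 - 1*⅛ = -2 - ⅛ = -17/8 ≈ -2.1250)
Q(o) = (13 + o)/(-17/8 + o) (Q(o) = (o + 13)/(o - 17/8) = (13 + o)/(-17/8 + o))
Q(12)*(-2*1) + B(0) = (8*(13 + 12)/(-17 + 8*12))*(-2*1) - 8 = (8*25/(-17 + 96))*(-2) - 8 = (8*25/79)*(-2) - 8 = (8*(1/79)*25)*(-2) - 8 = (200/79)*(-2) - 8 = -400/79 - 8 = -1032/79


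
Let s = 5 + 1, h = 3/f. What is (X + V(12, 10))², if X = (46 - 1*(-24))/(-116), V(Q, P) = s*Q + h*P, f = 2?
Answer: 25110121/3364 ≈ 7464.4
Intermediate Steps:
h = 3/2 ≈ 1.5000
s = 6
V(Q, P) = 6*Q + 3*P/2
X = -35/58 (X = (46 + 24)*(-1/116) = 70*(-1/116) = -35/58 ≈ -0.60345)
(X + V(12, 10))² = (-35/58 + (6*12 + (3/2)*10))² = (-35/58 + (72 + 15))² = (-35/58 + 87)² = (5011/58)² = 25110121/3364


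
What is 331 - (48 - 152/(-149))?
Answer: 42015/149 ≈ 281.98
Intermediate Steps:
331 - (48 - 152/(-149)) = 331 - (48 - 152*(-1)/149) = 331 - (48 - 1*(-152/149)) = 331 - (48 + 152/149) = 331 - 1*7304/149 = 331 - 7304/149 = 42015/149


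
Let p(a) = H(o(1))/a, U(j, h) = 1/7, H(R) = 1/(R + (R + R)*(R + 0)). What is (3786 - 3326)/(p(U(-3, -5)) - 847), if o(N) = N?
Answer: -690/1267 ≈ -0.54459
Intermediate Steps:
H(R) = 1/(R + 2*R²) (H(R) = 1/(R + (2*R)*R) = 1/(R + 2*R²))
U(j, h) = ⅐
p(a) = 1/(3*a) (p(a) = (1/(1*(1 + 2*1)))/a = (1/(1 + 2))/a = (1/3)/a = (1*(⅓))/a = 1/(3*a))
(3786 - 3326)/(p(U(-3, -5)) - 847) = (3786 - 3326)/(1/(3*(⅐)) - 847) = 460/((⅓)*7 - 847) = 460/(7/3 - 847) = 460/(-2534/3) = 460*(-3/2534) = -690/1267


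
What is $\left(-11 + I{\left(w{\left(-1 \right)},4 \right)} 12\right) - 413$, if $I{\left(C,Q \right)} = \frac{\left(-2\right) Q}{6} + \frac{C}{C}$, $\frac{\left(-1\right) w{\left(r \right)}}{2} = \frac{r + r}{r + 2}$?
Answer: $-428$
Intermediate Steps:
$w{\left(r \right)} = - \frac{4 r}{2 + r}$ ($w{\left(r \right)} = - 2 \frac{r + r}{r + 2} = - 2 \frac{2 r}{2 + r} = - \frac{4 r}{2 + r}$)
$I{\left(C,Q \right)} = 1 - \frac{Q}{3}$ ($I{\left(C,Q \right)} = - 2 Q \frac{1}{6} + 1 = - \frac{Q}{3} + 1 = 1 - \frac{Q}{3}$)
$\left(-11 + I{\left(w{\left(-1 \right)},4 \right)} 12\right) - 413 = \left(-11 + \left(1 - \frac{4}{3}\right) 12\right) - 413 = \left(-11 - 4\right) - 413 = -15 - 413 = -428$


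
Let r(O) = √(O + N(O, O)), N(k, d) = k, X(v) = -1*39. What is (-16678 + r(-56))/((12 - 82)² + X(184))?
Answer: -16678/4861 + 4*I*√7/4861 ≈ -3.431 + 0.0021771*I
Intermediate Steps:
X(v) = -39
r(O) = √2*√O (r(O) = √(O + O) = √(2*O) = √2*√O)
(-16678 + r(-56))/((12 - 82)² + X(184)) = (-16678 + √2*√(-56))/((12 - 82)² - 39) = (-16678 + √2*(2*I*√14))/((-70)² - 39) = (-16678 + 4*I*√7)/(4900 - 39) = (-16678 + 4*I*√7)/4861 = (-16678 + 4*I*√7)*(1/4861) = -16678/4861 + 4*I*√7/4861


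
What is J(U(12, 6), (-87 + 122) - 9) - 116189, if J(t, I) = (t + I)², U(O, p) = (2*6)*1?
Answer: -114745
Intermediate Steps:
U(O, p) = 12 (U(O, p) = 12*1 = 12)
J(t, I) = (I + t)²
J(U(12, 6), (-87 + 122) - 9) - 116189 = (((-87 + 122) - 9) + 12)² - 116189 = ((35 - 9) + 12)² - 116189 = (26 + 12)² - 116189 = 38² - 116189 = 1444 - 116189 = -114745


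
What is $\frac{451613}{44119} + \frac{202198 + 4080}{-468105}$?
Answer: $\frac{202301524283}{20652324495} \approx 9.7956$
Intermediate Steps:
$\frac{451613}{44119} + \frac{202198 + 4080}{-468105} = 451613 \cdot \frac{1}{44119} + 206278 \left(- \frac{1}{468105}\right) = \frac{451613}{44119} - \frac{206278}{468105} = \frac{202301524283}{20652324495}$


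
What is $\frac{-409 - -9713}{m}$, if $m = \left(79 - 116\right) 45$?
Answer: $- \frac{9304}{1665} \approx -5.588$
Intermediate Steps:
$m = -1665$ ($m = \left(-37\right) 45 = -1665$)
$\frac{-409 - -9713}{m} = \frac{-409 - -9713}{-1665} = \left(-409 + 9713\right) \left(- \frac{1}{1665}\right) = 9304 \left(- \frac{1}{1665}\right) = - \frac{9304}{1665}$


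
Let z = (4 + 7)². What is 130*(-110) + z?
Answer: -14179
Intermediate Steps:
z = 121 (z = 11² = 121)
130*(-110) + z = 130*(-110) + 121 = -14300 + 121 = -14179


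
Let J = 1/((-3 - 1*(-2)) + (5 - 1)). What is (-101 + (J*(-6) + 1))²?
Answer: 10404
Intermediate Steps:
J = ⅓ (J = 1/((-3 + 2) + 4) = 1/(-1 + 4) = 1/3 = ⅓ ≈ 0.33333)
(-101 + (J*(-6) + 1))² = (-101 + ((⅓)*(-6) + 1))² = (-101 + (-2 + 1))² = (-101 - 1)² = (-102)² = 10404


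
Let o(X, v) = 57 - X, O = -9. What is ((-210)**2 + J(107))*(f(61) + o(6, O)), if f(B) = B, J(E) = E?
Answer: 4951184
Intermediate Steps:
((-210)**2 + J(107))*(f(61) + o(6, O)) = ((-210)**2 + 107)*(61 + (57 - 1*6)) = (44100 + 107)*(61 + (57 - 6)) = 44207*(61 + 51) = 44207*112 = 4951184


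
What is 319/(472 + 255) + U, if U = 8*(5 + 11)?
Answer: 93375/727 ≈ 128.44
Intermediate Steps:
U = 128 (U = 8*16 = 128)
319/(472 + 255) + U = 319/(472 + 255) + 128 = 319/727 + 128 = 93375/727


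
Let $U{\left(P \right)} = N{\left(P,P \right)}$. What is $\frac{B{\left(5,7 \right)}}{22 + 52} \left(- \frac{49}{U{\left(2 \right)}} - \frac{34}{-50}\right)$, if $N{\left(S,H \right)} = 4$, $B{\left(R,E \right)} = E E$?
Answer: $- \frac{56693}{7400} \approx -7.6612$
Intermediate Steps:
$B{\left(R,E \right)} = E^{2}$
$U{\left(P \right)} = 4$
$\frac{B{\left(5,7 \right)}}{22 + 52} \left(- \frac{49}{U{\left(2 \right)}} - \frac{34}{-50}\right) = \frac{7^{2}}{22 + 52} \left(- \frac{49}{4} - \frac{34}{-50}\right) = \frac{1}{74} \cdot 49 \left(\left(-49\right) \frac{1}{4} - - \frac{17}{25}\right) = \frac{1}{74} \cdot 49 \left(- \frac{49}{4} + \frac{17}{25}\right) = \frac{49}{74} \left(- \frac{1157}{100}\right) = - \frac{56693}{7400}$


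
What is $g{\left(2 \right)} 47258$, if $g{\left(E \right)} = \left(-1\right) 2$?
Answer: $-94516$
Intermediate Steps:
$g{\left(E \right)} = -2$
$g{\left(2 \right)} 47258 = \left(-2\right) 47258 = -94516$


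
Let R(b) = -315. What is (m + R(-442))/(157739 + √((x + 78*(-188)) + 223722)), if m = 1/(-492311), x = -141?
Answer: -12230921639437/6124689323272222 + 232616949*√23213/6124689323272222 ≈ -0.0019912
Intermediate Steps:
m = -1/492311 ≈ -2.0312e-6
(m + R(-442))/(157739 + √((x + 78*(-188)) + 223722)) = (-1/492311 - 315)/(157739 + √((-141 + 78*(-188)) + 223722)) = -155077966/(492311*(157739 + √((-141 - 14664) + 223722))) = -155077966/(492311*(157739 + √(-14805 + 223722))) = -155077966/(492311*(157739 + √208917)) = -155077966/(492311*(157739 + 3*√23213))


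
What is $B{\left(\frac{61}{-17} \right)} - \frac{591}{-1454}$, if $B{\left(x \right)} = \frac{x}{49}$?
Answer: $\frac{403609}{1211182} \approx 0.33324$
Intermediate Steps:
$B{\left(x \right)} = \frac{x}{49}$ ($B{\left(x \right)} = x \frac{1}{49} = \frac{x}{49}$)
$B{\left(\frac{61}{-17} \right)} - \frac{591}{-1454} = \frac{61 \frac{1}{-17}}{49} - \frac{591}{-1454} = \frac{61 \left(- \frac{1}{17}\right)}{49} - - \frac{591}{1454} = \frac{1}{49} \left(- \frac{61}{17}\right) + \frac{591}{1454} = - \frac{61}{833} + \frac{591}{1454} = \frac{403609}{1211182}$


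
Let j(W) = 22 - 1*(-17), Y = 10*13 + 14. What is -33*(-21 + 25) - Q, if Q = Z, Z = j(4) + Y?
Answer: -315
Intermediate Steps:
Y = 144 (Y = 130 + 14 = 144)
j(W) = 39 (j(W) = 22 + 17 = 39)
Z = 183 (Z = 39 + 144 = 183)
Q = 183
-33*(-21 + 25) - Q = -33*(-21 + 25) - 1*183 = -33*4 - 183 = -132 - 183 = -315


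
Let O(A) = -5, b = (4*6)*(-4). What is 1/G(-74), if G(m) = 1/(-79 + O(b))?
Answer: -84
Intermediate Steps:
b = -96 (b = 24*(-4) = -96)
G(m) = -1/84 (G(m) = 1/(-79 - 5) = 1/(-84) = -1/84)
1/G(-74) = 1/(-1/84) = -84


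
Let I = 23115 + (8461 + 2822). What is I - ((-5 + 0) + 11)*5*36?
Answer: 33318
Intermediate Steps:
I = 34398 (I = 23115 + 11283 = 34398)
I - ((-5 + 0) + 11)*5*36 = 34398 - ((-5 + 0) + 11)*5*36 = 34398 - (-5 + 11)*5*36 = 34398 - 6*5*36 = 34398 - 30*36 = 34398 - 1*1080 = 34398 - 1080 = 33318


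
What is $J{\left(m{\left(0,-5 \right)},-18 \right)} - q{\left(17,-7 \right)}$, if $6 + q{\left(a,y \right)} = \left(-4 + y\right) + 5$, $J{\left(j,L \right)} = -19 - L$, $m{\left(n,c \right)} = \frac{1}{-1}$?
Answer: $11$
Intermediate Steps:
$m{\left(n,c \right)} = -1$
$q{\left(a,y \right)} = -5 + y$ ($q{\left(a,y \right)} = -6 + \left(\left(-4 + y\right) + 5\right) = -6 + \left(1 + y\right) = -5 + y$)
$J{\left(m{\left(0,-5 \right)},-18 \right)} - q{\left(17,-7 \right)} = \left(-19 - -18\right) - \left(-5 - 7\right) = \left(-19 + 18\right) - -12 = -1 + 12 = 11$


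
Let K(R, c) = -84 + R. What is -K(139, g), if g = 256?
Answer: -55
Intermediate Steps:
-K(139, g) = -(-84 + 139) = -1*55 = -55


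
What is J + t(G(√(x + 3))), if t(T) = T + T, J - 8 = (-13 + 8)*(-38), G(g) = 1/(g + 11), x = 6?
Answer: 1387/7 ≈ 198.14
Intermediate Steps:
G(g) = 1/(11 + g)
J = 198 (J = 8 + (-13 + 8)*(-38) = 8 - 5*(-38) = 8 + 190 = 198)
t(T) = 2*T
J + t(G(√(x + 3))) = 198 + 2/(11 + √(6 + 3)) = 198 + 2/(11 + √9) = 198 + 2/(11 + 3) = 198 + 2/14 = 198 + 2*(1/14) = 198 + ⅐ = 1387/7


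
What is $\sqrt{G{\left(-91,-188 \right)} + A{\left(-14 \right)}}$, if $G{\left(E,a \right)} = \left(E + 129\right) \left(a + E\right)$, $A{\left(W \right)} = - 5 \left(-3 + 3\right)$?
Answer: $3 i \sqrt{1178} \approx 102.97 i$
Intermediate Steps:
$A{\left(W \right)} = 0$ ($A{\left(W \right)} = \left(-5\right) 0 = 0$)
$G{\left(E,a \right)} = \left(129 + E\right) \left(E + a\right)$
$\sqrt{G{\left(-91,-188 \right)} + A{\left(-14 \right)}} = \sqrt{\left(\left(-91\right)^{2} + 129 \left(-91\right) + 129 \left(-188\right) - -17108\right) + 0} = \sqrt{\left(8281 - 11739 - 24252 + 17108\right) + 0} = \sqrt{-10602 + 0} = \sqrt{-10602} = 3 i \sqrt{1178}$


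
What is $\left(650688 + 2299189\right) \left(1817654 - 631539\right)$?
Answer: $3498893357855$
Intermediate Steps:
$\left(650688 + 2299189\right) \left(1817654 - 631539\right) = 2949877 \cdot 1186115 = 3498893357855$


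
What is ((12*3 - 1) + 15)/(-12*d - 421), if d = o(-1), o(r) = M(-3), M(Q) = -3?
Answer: -10/77 ≈ -0.12987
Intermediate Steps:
o(r) = -3
d = -3
((12*3 - 1) + 15)/(-12*d - 421) = ((12*3 - 1) + 15)/(-12*(-3) - 421) = ((36 - 1) + 15)/(36 - 421) = (35 + 15)/(-385) = 50*(-1/385) = -10/77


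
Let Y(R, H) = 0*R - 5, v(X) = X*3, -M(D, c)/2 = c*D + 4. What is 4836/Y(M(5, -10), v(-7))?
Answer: -4836/5 ≈ -967.20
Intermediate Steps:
M(D, c) = -8 - 2*D*c (M(D, c) = -2*(c*D + 4) = -2*(D*c + 4) = -2*(4 + D*c) = -8 - 2*D*c)
v(X) = 3*X
Y(R, H) = -5 (Y(R, H) = 0 - 5 = -5)
4836/Y(M(5, -10), v(-7)) = 4836/(-5) = 4836*(-⅕) = -4836/5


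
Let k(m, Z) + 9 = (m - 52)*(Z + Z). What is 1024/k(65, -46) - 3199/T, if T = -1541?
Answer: 2276811/1856905 ≈ 1.2261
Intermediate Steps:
k(m, Z) = -9 + 2*Z*(-52 + m) (k(m, Z) = -9 + (m - 52)*(Z + Z) = -9 + (-52 + m)*(2*Z) = -9 + 2*Z*(-52 + m))
1024/k(65, -46) - 3199/T = 1024/(-9 - 104*(-46) + 2*(-46)*65) - 3199/(-1541) = 1024/(-9 + 4784 - 5980) - 3199*(-1/1541) = 1024/(-1205) + 3199/1541 = 1024*(-1/1205) + 3199/1541 = -1024/1205 + 3199/1541 = 2276811/1856905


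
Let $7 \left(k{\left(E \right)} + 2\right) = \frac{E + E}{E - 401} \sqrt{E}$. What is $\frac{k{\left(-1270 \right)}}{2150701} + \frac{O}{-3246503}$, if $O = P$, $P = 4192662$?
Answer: $- \frac{9017168849068}{6982257248603} + \frac{2540 i \sqrt{1270}}{25156749597} \approx -1.2914 + 3.5982 \cdot 10^{-6} i$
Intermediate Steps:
$k{\left(E \right)} = -2 + \frac{2 E^{\frac{3}{2}}}{7 \left(-401 + E\right)}$ ($k{\left(E \right)} = -2 + \frac{\frac{E + E}{E - 401} \sqrt{E}}{7} = -2 + \frac{\frac{2 E}{-401 + E} \sqrt{E}}{7} = -2 + \frac{2 E^{\frac{3}{2}} \frac{1}{-401 + E}}{7} = -2 + \frac{2 E^{\frac{3}{2}}}{7 \left(-401 + E\right)}$)
$O = 4192662$
$\frac{k{\left(-1270 \right)}}{2150701} + \frac{O}{-3246503} = \frac{\frac{2}{7} \frac{1}{-401 - 1270} \left(2807 + \left(-1270\right)^{\frac{3}{2}} - -8890\right)}{2150701} + \frac{4192662}{-3246503} = \frac{2 \left(2807 - 1270 i \sqrt{1270} + 8890\right)}{7 \left(-1671\right)} \frac{1}{2150701} + 4192662 \left(- \frac{1}{3246503}\right) = \frac{2}{7} \left(- \frac{1}{1671}\right) \left(11697 - 1270 i \sqrt{1270}\right) \frac{1}{2150701} - \frac{4192662}{3246503} = \left(-2 + \frac{2540 i \sqrt{1270}}{11697}\right) \frac{1}{2150701} - \frac{4192662}{3246503} = \left(- \frac{2}{2150701} + \frac{2540 i \sqrt{1270}}{25156749597}\right) - \frac{4192662}{3246503} = - \frac{9017168849068}{6982257248603} + \frac{2540 i \sqrt{1270}}{25156749597}$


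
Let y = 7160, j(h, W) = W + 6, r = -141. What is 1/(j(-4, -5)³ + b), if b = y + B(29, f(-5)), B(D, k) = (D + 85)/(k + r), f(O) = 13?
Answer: 64/458247 ≈ 0.00013966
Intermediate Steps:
j(h, W) = 6 + W
B(D, k) = (85 + D)/(-141 + k) (B(D, k) = (D + 85)/(k - 141) = (85 + D)/(-141 + k))
b = 458183/64 (b = 7160 + (85 + 29)/(-141 + 13) = 7160 + 114/(-128) = 7160 - 1/128*114 = 7160 - 57/64 = 458183/64 ≈ 7159.1)
1/(j(-4, -5)³ + b) = 1/((6 - 5)³ + 458183/64) = 1/(1³ + 458183/64) = 1/(1 + 458183/64) = 1/(458247/64) = 64/458247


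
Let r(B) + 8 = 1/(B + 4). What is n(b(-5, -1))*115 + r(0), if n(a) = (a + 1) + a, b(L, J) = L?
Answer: -4171/4 ≈ -1042.8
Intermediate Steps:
n(a) = 1 + 2*a (n(a) = (1 + a) + a = 1 + 2*a)
r(B) = -8 + 1/(4 + B) (r(B) = -8 + 1/(B + 4) = -8 + 1/(4 + B))
n(b(-5, -1))*115 + r(0) = (1 + 2*(-5))*115 + (-31 - 8*0)/(4 + 0) = (1 - 10)*115 + (-31 + 0)/4 = -9*115 + (1/4)*(-31) = -1035 - 31/4 = -4171/4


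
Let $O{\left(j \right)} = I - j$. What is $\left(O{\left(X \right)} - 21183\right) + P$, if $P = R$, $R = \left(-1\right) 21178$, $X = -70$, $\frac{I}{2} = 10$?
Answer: $-42271$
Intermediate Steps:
$I = 20$ ($I = 2 \cdot 10 = 20$)
$O{\left(j \right)} = 20 - j$
$R = -21178$
$P = -21178$
$\left(O{\left(X \right)} - 21183\right) + P = \left(\left(20 - -70\right) - 21183\right) - 21178 = \left(\left(20 + 70\right) - 21183\right) - 21178 = \left(90 - 21183\right) - 21178 = -21093 - 21178 = -42271$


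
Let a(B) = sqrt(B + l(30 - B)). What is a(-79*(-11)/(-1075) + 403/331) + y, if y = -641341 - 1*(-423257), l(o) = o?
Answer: -218084 + sqrt(30) ≈ -2.1808e+5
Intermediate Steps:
y = -218084 (y = -641341 + 423257 = -218084)
a(B) = sqrt(30) (a(B) = sqrt(B + (30 - B)) = sqrt(30))
a(-79*(-11)/(-1075) + 403/331) + y = sqrt(30) - 218084 = -218084 + sqrt(30)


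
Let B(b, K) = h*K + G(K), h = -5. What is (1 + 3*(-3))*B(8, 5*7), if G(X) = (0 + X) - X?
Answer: 1400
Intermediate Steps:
G(X) = 0 (G(X) = X - X = 0)
B(b, K) = -5*K (B(b, K) = -5*K + 0 = -5*K)
(1 + 3*(-3))*B(8, 5*7) = (1 + 3*(-3))*(-25*7) = (1 - 9)*(-5*35) = -8*(-175) = 1400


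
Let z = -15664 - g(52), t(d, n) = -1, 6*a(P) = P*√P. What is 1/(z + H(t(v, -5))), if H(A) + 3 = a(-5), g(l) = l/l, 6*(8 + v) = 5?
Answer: -564048/8837504189 + 30*I*√5/8837504189 ≈ -6.3824e-5 + 7.5906e-9*I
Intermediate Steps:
v = -43/6 (v = -8 + (⅙)*5 = -8 + ⅚ = -43/6 ≈ -7.1667)
g(l) = 1
a(P) = P^(3/2)/6 (a(P) = (P*√P)/6 = P^(3/2)/6)
H(A) = -3 - 5*I*√5/6 (H(A) = -3 + (-5)^(3/2)/6 = -3 + (-5*I*√5)/6 = -3 - 5*I*√5/6)
z = -15665 (z = -15664 - 1*1 = -15664 - 1 = -15665)
1/(z + H(t(v, -5))) = 1/(-15665 + (-3 - 5*I*√5/6)) = 1/(-15668 - 5*I*√5/6)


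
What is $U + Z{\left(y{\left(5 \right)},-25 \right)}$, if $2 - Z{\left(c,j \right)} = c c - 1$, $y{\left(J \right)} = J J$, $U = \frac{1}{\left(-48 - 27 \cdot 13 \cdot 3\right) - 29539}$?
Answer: $- \frac{19058081}{30640} \approx -622.0$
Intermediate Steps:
$U = - \frac{1}{30640}$ ($U = \frac{1}{\left(-48 - 1053\right) - 29539} = \frac{1}{-1101 - 29539} = \frac{1}{-30640} = - \frac{1}{30640} \approx -3.2637 \cdot 10^{-5}$)
$y{\left(J \right)} = J^{2}$
$Z{\left(c,j \right)} = 3 - c^{2}$ ($Z{\left(c,j \right)} = 2 - \left(c c - 1\right) = 2 - \left(c^{2} - 1\right) = 2 - \left(-1 + c^{2}\right) = 3 - c^{2}$)
$U + Z{\left(y{\left(5 \right)},-25 \right)} = - \frac{1}{30640} + \left(3 - \left(5^{2}\right)^{2}\right) = - \frac{1}{30640} + \left(3 - 25^{2}\right) = - \frac{1}{30640} + \left(3 - 625\right) = - \frac{1}{30640} - 622 = - \frac{19058081}{30640}$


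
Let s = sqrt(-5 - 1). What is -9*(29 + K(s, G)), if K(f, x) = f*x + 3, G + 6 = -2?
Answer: -288 + 72*I*sqrt(6) ≈ -288.0 + 176.36*I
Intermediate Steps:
G = -8 (G = -6 - 2 = -8)
s = I*sqrt(6) (s = sqrt(-6) = I*sqrt(6) ≈ 2.4495*I)
K(f, x) = 3 + f*x
-9*(29 + K(s, G)) = -9*(29 + (3 + (I*sqrt(6))*(-8))) = -9*(29 + (3 - 8*I*sqrt(6))) = -9*(32 - 8*I*sqrt(6)) = -(288 - 72*I*sqrt(6)) = -288 + 72*I*sqrt(6)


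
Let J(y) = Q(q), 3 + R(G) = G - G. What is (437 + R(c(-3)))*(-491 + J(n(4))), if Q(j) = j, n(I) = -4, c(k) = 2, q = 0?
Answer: -213094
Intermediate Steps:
R(G) = -3 (R(G) = -3 + (G - G) = -3 + 0 = -3)
J(y) = 0
(437 + R(c(-3)))*(-491 + J(n(4))) = (437 - 3)*(-491 + 0) = 434*(-491) = -213094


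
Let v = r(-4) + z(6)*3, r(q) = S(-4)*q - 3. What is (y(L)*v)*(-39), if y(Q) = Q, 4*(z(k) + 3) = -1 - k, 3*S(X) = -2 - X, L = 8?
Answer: 6214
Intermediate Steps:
S(X) = -2/3 - X/3 (S(X) = (-2 - X)/3 = -2/3 - X/3)
z(k) = -13/4 - k/4 (z(k) = -3 + (-1 - k)/4 = -3 + (-1/4 - k/4) = -13/4 - k/4)
r(q) = -3 + 2*q/3 (r(q) = (-2/3 - 1/3*(-4))*q - 3 = (-2/3 + 4/3)*q - 3 = 2*q/3 - 3 = -3 + 2*q/3)
v = -239/12 (v = (-3 + (2/3)*(-4)) + (-13/4 - 1/4*6)*3 = (-3 - 8/3) + (-13/4 - 3/2)*3 = -17/3 - 19/4*3 = -17/3 - 57/4 = -239/12 ≈ -19.917)
(y(L)*v)*(-39) = (8*(-239/12))*(-39) = -478/3*(-39) = 6214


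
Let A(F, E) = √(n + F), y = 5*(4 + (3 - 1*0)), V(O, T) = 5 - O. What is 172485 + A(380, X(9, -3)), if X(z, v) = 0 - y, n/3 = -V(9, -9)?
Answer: 172485 + 14*√2 ≈ 1.7250e+5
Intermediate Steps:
n = 12 (n = 3*(-(5 - 1*9)) = 3*(-(5 - 9)) = 3*(-1*(-4)) = 3*4 = 12)
y = 35 (y = 5*(4 + (3 + 0)) = 5*(4 + 3) = 5*7 = 35)
X(z, v) = -35 (X(z, v) = 0 - 1*35 = 0 - 35 = -35)
A(F, E) = √(12 + F)
172485 + A(380, X(9, -3)) = 172485 + √(12 + 380) = 172485 + √392 = 172485 + 14*√2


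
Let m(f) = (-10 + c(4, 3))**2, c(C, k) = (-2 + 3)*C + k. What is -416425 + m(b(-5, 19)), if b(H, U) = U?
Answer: -416416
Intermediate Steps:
c(C, k) = C + k (c(C, k) = 1*C + k = C + k)
m(f) = 9 (m(f) = (-10 + (4 + 3))**2 = (-10 + 7)**2 = (-3)**2 = 9)
-416425 + m(b(-5, 19)) = -416425 + 9 = -416416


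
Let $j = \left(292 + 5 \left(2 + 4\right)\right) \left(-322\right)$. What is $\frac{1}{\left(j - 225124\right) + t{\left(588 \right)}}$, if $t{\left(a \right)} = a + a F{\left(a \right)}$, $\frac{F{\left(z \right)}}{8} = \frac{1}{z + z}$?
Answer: $- \frac{1}{328216} \approx -3.0468 \cdot 10^{-6}$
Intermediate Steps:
$F{\left(z \right)} = \frac{4}{z}$ ($F{\left(z \right)} = \frac{8}{z + z} = \frac{8}{2 z} = 8 \frac{1}{2 z} = \frac{4}{z}$)
$j = -103684$ ($j = \left(292 + 5 \cdot 6\right) \left(-322\right) = \left(292 + 30\right) \left(-322\right) = 322 \left(-322\right) = -103684$)
$t{\left(a \right)} = 4 + a$ ($t{\left(a \right)} = a + a \frac{4}{a} = a + 4 = 4 + a$)
$\frac{1}{\left(j - 225124\right) + t{\left(588 \right)}} = \frac{1}{\left(-103684 - 225124\right) + \left(4 + 588\right)} = \frac{1}{\left(-103684 - 225124\right) + 592} = \frac{1}{-328808 + 592} = \frac{1}{-328216} = - \frac{1}{328216}$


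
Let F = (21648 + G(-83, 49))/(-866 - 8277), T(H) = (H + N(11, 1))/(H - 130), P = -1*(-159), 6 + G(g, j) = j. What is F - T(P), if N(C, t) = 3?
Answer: -2110205/265147 ≈ -7.9586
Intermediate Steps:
G(g, j) = -6 + j
P = 159
T(H) = (3 + H)/(-130 + H) (T(H) = (H + 3)/(H - 130) = (3 + H)/(-130 + H))
F = -21691/9143 (F = (21648 + (-6 + 49))/(-866 - 8277) = (21648 + 43)/(-9143) = 21691*(-1/9143) = -21691/9143 ≈ -2.3724)
F - T(P) = -21691/9143 - (3 + 159)/(-130 + 159) = -21691/9143 - 162/29 = -2110205/265147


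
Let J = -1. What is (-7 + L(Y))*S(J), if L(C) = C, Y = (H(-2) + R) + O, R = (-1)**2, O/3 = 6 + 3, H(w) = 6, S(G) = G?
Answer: -27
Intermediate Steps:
O = 27 (O = 3*(6 + 3) = 3*9 = 27)
R = 1
Y = 34 (Y = (6 + 1) + 27 = 7 + 27 = 34)
(-7 + L(Y))*S(J) = (-7 + 34)*(-1) = 27*(-1) = -27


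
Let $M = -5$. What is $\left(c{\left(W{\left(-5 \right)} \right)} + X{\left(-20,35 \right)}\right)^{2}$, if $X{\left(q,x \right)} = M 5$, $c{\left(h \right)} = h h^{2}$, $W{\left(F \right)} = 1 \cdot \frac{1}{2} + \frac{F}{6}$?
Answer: $\frac{456976}{729} \approx 626.85$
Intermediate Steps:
$W{\left(F \right)} = \frac{1}{2} + \frac{F}{6}$ ($W{\left(F \right)} = 1 \cdot \frac{1}{2} + F \frac{1}{6} = \frac{1}{2} + \frac{F}{6}$)
$c{\left(h \right)} = h^{3}$
$X{\left(q,x \right)} = -25$ ($X{\left(q,x \right)} = \left(-5\right) 5 = -25$)
$\left(c{\left(W{\left(-5 \right)} \right)} + X{\left(-20,35 \right)}\right)^{2} = \left(\left(\frac{1}{2} + \frac{1}{6} \left(-5\right)\right)^{3} - 25\right)^{2} = \left(\left(\frac{1}{2} - \frac{5}{6}\right)^{3} - 25\right)^{2} = \left(\left(- \frac{1}{3}\right)^{3} - 25\right)^{2} = \left(- \frac{1}{27} - 25\right)^{2} = \left(- \frac{676}{27}\right)^{2} = \frac{456976}{729}$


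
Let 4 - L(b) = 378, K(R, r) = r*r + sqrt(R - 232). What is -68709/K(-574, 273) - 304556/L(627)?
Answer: 64990893961343/79900391153 + 68709*I*sqrt(806)/5554572647 ≈ 813.4 + 0.00035118*I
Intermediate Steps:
K(R, r) = r**2 + sqrt(-232 + R)
L(b) = -374 (L(b) = 4 - 1*378 = 4 - 378 = -374)
-68709/K(-574, 273) - 304556/L(627) = -68709/(273**2 + sqrt(-232 - 574)) - 304556/(-374) = -68709/(74529 + sqrt(-806)) - 304556*(-1/374) = -68709/(74529 + I*sqrt(806)) + 152278/187 = 152278/187 - 68709/(74529 + I*sqrt(806))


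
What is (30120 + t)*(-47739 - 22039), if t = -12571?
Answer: -1224534122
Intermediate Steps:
(30120 + t)*(-47739 - 22039) = (30120 - 12571)*(-47739 - 22039) = 17549*(-69778) = -1224534122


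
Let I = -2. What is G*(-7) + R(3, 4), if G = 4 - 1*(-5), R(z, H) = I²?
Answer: -59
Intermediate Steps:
R(z, H) = 4 (R(z, H) = (-2)² = 4)
G = 9 (G = 4 + 5 = 9)
G*(-7) + R(3, 4) = 9*(-7) + 4 = -63 + 4 = -59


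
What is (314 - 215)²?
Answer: 9801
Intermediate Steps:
(314 - 215)² = 99² = 9801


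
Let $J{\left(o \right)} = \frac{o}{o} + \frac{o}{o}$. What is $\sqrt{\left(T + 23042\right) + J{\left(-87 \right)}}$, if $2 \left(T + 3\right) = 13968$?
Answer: $5 \sqrt{1201} \approx 173.28$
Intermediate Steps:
$T = 6981$ ($T = -3 + \frac{1}{2} \cdot 13968 = -3 + 6984 = 6981$)
$J{\left(o \right)} = 2$ ($J{\left(o \right)} = 1 + 1 = 2$)
$\sqrt{\left(T + 23042\right) + J{\left(-87 \right)}} = \sqrt{\left(6981 + 23042\right) + 2} = \sqrt{30023 + 2} = \sqrt{30025} = 5 \sqrt{1201}$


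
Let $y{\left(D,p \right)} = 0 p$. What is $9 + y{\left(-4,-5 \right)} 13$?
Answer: $9$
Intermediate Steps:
$y{\left(D,p \right)} = 0$
$9 + y{\left(-4,-5 \right)} 13 = 9 + 0 \cdot 13 = 9 + 0 = 9$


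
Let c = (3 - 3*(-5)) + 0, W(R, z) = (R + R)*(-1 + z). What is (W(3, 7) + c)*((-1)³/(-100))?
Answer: 27/50 ≈ 0.54000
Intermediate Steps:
W(R, z) = 2*R*(-1 + z) (W(R, z) = (2*R)*(-1 + z) = 2*R*(-1 + z))
c = 18 (c = (3 + 15) + 0 = 18 + 0 = 18)
(W(3, 7) + c)*((-1)³/(-100)) = (2*3*(-1 + 7) + 18)*((-1)³/(-100)) = (2*3*6 + 18)*(-1*(-1/100)) = (36 + 18)*(1/100) = 54*(1/100) = 27/50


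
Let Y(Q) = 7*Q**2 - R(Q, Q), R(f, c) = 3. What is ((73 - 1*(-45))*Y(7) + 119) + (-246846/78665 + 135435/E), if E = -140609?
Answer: 445038497305926/11061006985 ≈ 40235.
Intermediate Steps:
Y(Q) = -3 + 7*Q**2 (Y(Q) = 7*Q**2 - 1*3 = 7*Q**2 - 3 = -3 + 7*Q**2)
((73 - 1*(-45))*Y(7) + 119) + (-246846/78665 + 135435/E) = ((73 - 1*(-45))*(-3 + 7*7**2) + 119) + (-246846/78665 + 135435/(-140609)) = ((73 + 45)*(-3 + 7*49) + 119) + (-246846*1/78665 + 135435*(-1/140609)) = (118*(-3 + 343) + 119) + (-246846/78665 - 135435/140609) = (118*340 + 119) - 45362763489/11061006985 = (40120 + 119) - 45362763489/11061006985 = 40239 - 45362763489/11061006985 = 445038497305926/11061006985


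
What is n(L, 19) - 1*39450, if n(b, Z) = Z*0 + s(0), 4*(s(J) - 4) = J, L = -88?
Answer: -39446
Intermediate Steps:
s(J) = 4 + J/4
n(b, Z) = 4 (n(b, Z) = Z*0 + (4 + (¼)*0) = 0 + (4 + 0) = 0 + 4 = 4)
n(L, 19) - 1*39450 = 4 - 1*39450 = 4 - 39450 = -39446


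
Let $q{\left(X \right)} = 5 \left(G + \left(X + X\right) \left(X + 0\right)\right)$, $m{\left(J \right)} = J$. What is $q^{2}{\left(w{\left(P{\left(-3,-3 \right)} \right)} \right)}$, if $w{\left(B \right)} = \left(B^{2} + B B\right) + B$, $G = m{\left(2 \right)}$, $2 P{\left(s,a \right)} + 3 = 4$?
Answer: $400$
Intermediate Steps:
$P{\left(s,a \right)} = \frac{1}{2}$ ($P{\left(s,a \right)} = - \frac{3}{2} + \frac{1}{2} \cdot 4 = - \frac{3}{2} + 2 = \frac{1}{2}$)
$G = 2$
$w{\left(B \right)} = B + 2 B^{2}$ ($w{\left(B \right)} = \left(B^{2} + B^{2}\right) + B = 2 B^{2} + B = B + 2 B^{2}$)
$q{\left(X \right)} = 10 + 10 X^{2}$ ($q{\left(X \right)} = 5 \left(2 + \left(X + X\right) \left(X + 0\right)\right) = 5 \left(2 + 2 X X\right) = 5 \left(2 + 2 X^{2}\right) = 10 + 10 X^{2}$)
$q^{2}{\left(w{\left(P{\left(-3,-3 \right)} \right)} \right)} = \left(10 + 10 \left(\frac{1 + 2 \cdot \frac{1}{2}}{2}\right)^{2}\right)^{2} = \left(10 + 10 \left(\frac{1 + 1}{2}\right)^{2}\right)^{2} = \left(10 + 10 \left(\frac{1}{2} \cdot 2\right)^{2}\right)^{2} = \left(10 + 10 \cdot 1^{2}\right)^{2} = \left(10 + 10 \cdot 1\right)^{2} = \left(10 + 10\right)^{2} = 20^{2} = 400$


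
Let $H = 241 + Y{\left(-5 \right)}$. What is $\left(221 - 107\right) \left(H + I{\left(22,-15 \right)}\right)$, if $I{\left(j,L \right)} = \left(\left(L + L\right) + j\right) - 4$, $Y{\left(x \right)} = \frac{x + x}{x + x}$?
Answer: $26220$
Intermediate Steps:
$Y{\left(x \right)} = 1$ ($Y{\left(x \right)} = \frac{2 x}{2 x} = 2 x \frac{1}{2 x} = 1$)
$H = 242$ ($H = 241 + 1 = 242$)
$I{\left(j,L \right)} = -4 + j + 2 L$ ($I{\left(j,L \right)} = \left(2 L + j\right) - 4 = \left(j + 2 L\right) - 4 = -4 + j + 2 L$)
$\left(221 - 107\right) \left(H + I{\left(22,-15 \right)}\right) = \left(221 - 107\right) \left(242 + \left(-4 + 22 + 2 \left(-15\right)\right)\right) = 114 \left(242 - 12\right) = 114 \cdot 230 = 26220$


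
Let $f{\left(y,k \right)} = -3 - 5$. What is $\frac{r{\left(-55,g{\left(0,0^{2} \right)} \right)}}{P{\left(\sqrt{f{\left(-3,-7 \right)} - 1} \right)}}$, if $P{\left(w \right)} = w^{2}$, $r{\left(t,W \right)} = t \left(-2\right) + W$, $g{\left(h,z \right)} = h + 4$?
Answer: $- \frac{38}{3} \approx -12.667$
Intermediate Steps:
$f{\left(y,k \right)} = -8$ ($f{\left(y,k \right)} = -3 - 5 = -8$)
$g{\left(h,z \right)} = 4 + h$
$r{\left(t,W \right)} = W - 2 t$ ($r{\left(t,W \right)} = - 2 t + W = W - 2 t$)
$\frac{r{\left(-55,g{\left(0,0^{2} \right)} \right)}}{P{\left(\sqrt{f{\left(-3,-7 \right)} - 1} \right)}} = \frac{\left(4 + 0\right) - -110}{\left(\sqrt{-8 - 1}\right)^{2}} = \frac{4 + 110}{\left(\sqrt{-9}\right)^{2}} = \frac{114}{\left(3 i\right)^{2}} = \frac{114}{-9} = 114 \left(- \frac{1}{9}\right) = - \frac{38}{3}$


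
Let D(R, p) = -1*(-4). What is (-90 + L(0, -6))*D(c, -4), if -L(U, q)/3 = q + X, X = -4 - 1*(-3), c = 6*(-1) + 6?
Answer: -276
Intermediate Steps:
c = 0 (c = -6 + 6 = 0)
X = -1 (X = -4 + 3 = -1)
D(R, p) = 4
L(U, q) = 3 - 3*q (L(U, q) = -3*(q - 1) = -3*(-1 + q) = 3 - 3*q)
(-90 + L(0, -6))*D(c, -4) = (-90 + (3 - 3*(-6)))*4 = (-90 + (3 + 18))*4 = (-90 + 21)*4 = -69*4 = -276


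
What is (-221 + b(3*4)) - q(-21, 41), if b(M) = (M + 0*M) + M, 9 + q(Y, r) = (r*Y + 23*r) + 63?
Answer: -333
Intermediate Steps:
q(Y, r) = 54 + 23*r + Y*r (q(Y, r) = -9 + ((r*Y + 23*r) + 63) = -9 + ((Y*r + 23*r) + 63) = -9 + ((23*r + Y*r) + 63) = -9 + (63 + 23*r + Y*r) = 54 + 23*r + Y*r)
b(M) = 2*M (b(M) = (M + 0) + M = M + M = 2*M)
(-221 + b(3*4)) - q(-21, 41) = (-221 + 2*(3*4)) - (54 + 23*41 - 21*41) = (-221 + 2*12) - (54 + 943 - 861) = (-221 + 24) - 1*136 = -197 - 136 = -333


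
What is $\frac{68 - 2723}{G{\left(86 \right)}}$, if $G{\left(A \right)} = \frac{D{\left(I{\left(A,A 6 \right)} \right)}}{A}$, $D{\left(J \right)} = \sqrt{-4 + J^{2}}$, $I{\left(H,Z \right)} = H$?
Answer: $- \frac{38055 \sqrt{462}}{308} \approx -2655.7$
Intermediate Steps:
$G{\left(A \right)} = \frac{\sqrt{-4 + A^{2}}}{A}$
$\frac{68 - 2723}{G{\left(86 \right)}} = \frac{68 - 2723}{\frac{1}{86} \sqrt{-4 + 86^{2}}} = - \frac{2655}{\frac{1}{86} \sqrt{-4 + 7396}} = - \frac{2655}{\frac{1}{86} \sqrt{7392}} = - \frac{2655}{\frac{1}{86} \cdot 4 \sqrt{462}} = - \frac{2655}{\frac{2}{43} \sqrt{462}} = - 2655 \frac{43 \sqrt{462}}{924} = - \frac{38055 \sqrt{462}}{308}$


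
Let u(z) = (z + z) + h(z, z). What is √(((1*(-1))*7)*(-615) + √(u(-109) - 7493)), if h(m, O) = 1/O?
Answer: √(51147705 + 44690*I*√545)/109 ≈ 65.616 + 0.66914*I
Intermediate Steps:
u(z) = 1/z + 2*z (u(z) = (z + z) + 1/z = 2*z + 1/z = 1/z + 2*z)
√(((1*(-1))*7)*(-615) + √(u(-109) - 7493)) = √(((1*(-1))*7)*(-615) + √((1/(-109) + 2*(-109)) - 7493)) = √(-1*7*(-615) + √((-1/109 - 218) - 7493)) = √(-7*(-615) + √(-23763/109 - 7493)) = √(4305 + √(-840500/109)) = √(4305 + 410*I*√545/109)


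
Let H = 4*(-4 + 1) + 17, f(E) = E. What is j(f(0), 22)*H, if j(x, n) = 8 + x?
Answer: 40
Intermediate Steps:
H = 5 (H = 4*(-3) + 17 = -12 + 17 = 5)
j(f(0), 22)*H = (8 + 0)*5 = 8*5 = 40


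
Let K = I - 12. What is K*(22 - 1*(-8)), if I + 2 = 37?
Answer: 690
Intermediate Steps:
I = 35 (I = -2 + 37 = 35)
K = 23 (K = 35 - 12 = 23)
K*(22 - 1*(-8)) = 23*(22 - 1*(-8)) = 23*(22 + 8) = 23*30 = 690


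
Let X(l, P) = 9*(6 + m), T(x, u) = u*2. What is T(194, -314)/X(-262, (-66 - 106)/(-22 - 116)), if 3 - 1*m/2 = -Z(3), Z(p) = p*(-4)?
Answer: 157/27 ≈ 5.8148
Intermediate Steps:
T(x, u) = 2*u
Z(p) = -4*p
m = -18 (m = 6 - (-2)*(-4*3) = 6 - (-2)*(-12) = 6 - 2*12 = 6 - 24 = -18)
X(l, P) = -108 (X(l, P) = 9*(6 - 18) = 9*(-12) = -108)
T(194, -314)/X(-262, (-66 - 106)/(-22 - 116)) = (2*(-314))/(-108) = -628*(-1/108) = 157/27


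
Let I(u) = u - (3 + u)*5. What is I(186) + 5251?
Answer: 4492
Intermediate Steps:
I(u) = -15 - 4*u (I(u) = u - (15 + 5*u) = u + (-15 - 5*u) = -15 - 4*u)
I(186) + 5251 = (-15 - 4*186) + 5251 = (-15 - 744) + 5251 = -759 + 5251 = 4492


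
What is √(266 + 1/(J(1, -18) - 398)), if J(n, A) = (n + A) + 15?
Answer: √106399/20 ≈ 16.309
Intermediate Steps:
J(n, A) = 15 + A + n (J(n, A) = (A + n) + 15 = 15 + A + n)
√(266 + 1/(J(1, -18) - 398)) = √(266 + 1/((15 - 18 + 1) - 398)) = √(266 + 1/(-2 - 398)) = √(266 + 1/(-400)) = √(266 - 1/400) = √(106399/400) = √106399/20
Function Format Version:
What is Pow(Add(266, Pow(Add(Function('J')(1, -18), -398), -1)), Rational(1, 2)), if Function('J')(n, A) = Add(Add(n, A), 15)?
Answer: Mul(Rational(1, 20), Pow(106399, Rational(1, 2))) ≈ 16.309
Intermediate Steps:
Function('J')(n, A) = Add(15, A, n) (Function('J')(n, A) = Add(Add(A, n), 15) = Add(15, A, n))
Pow(Add(266, Pow(Add(Function('J')(1, -18), -398), -1)), Rational(1, 2)) = Pow(Add(266, Pow(Add(Add(15, -18, 1), -398), -1)), Rational(1, 2)) = Pow(Add(266, Pow(Add(-2, -398), -1)), Rational(1, 2)) = Pow(Add(266, Pow(-400, -1)), Rational(1, 2)) = Pow(Add(266, Rational(-1, 400)), Rational(1, 2)) = Pow(Rational(106399, 400), Rational(1, 2)) = Mul(Rational(1, 20), Pow(106399, Rational(1, 2)))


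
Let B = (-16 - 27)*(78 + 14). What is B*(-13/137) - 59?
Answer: 43345/137 ≈ 316.39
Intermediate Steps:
B = -3956 (B = -43*92 = -3956)
B*(-13/137) - 59 = -(-51428)/137 - 59 = -3956*(-13/137) - 59 = 51428/137 - 59 = 43345/137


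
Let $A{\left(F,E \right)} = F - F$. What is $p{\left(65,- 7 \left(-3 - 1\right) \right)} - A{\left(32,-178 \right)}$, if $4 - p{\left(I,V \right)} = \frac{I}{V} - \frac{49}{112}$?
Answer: $\frac{237}{112} \approx 2.1161$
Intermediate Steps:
$A{\left(F,E \right)} = 0$
$p{\left(I,V \right)} = \frac{71}{16} - \frac{I}{V}$ ($p{\left(I,V \right)} = 4 - \left(\frac{I}{V} - \frac{49}{112}\right) = 4 - \left(\frac{I}{V} - \frac{7}{16}\right) = 4 - \left(- \frac{7}{16} + \frac{I}{V}\right) = \frac{71}{16} - \frac{I}{V}$)
$p{\left(65,- 7 \left(-3 - 1\right) \right)} - A{\left(32,-178 \right)} = \left(\frac{71}{16} - \frac{65}{\left(-7\right) \left(-3 - 1\right)}\right) - 0 = \left(\frac{71}{16} - \frac{65}{\left(-7\right) \left(-4\right)}\right) + 0 = \left(\frac{71}{16} - \frac{65}{28}\right) + 0 = \frac{237}{112} + 0 = \frac{237}{112}$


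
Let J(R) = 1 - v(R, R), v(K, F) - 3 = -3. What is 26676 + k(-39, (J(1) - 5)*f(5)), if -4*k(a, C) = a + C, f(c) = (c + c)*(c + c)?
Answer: 107143/4 ≈ 26786.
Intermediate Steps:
v(K, F) = 0 (v(K, F) = 3 - 3 = 0)
f(c) = 4*c² (f(c) = (2*c)*(2*c) = 4*c²)
J(R) = 1 (J(R) = 1 - 1*0 = 1 + 0 = 1)
k(a, C) = -C/4 - a/4 (k(a, C) = -(a + C)/4 = -(C + a)/4 = -C/4 - a/4)
26676 + k(-39, (J(1) - 5)*f(5)) = 26676 + (-(1 - 5)*4*5²/4 - ¼*(-39)) = 26676 + (-(-1)*4*25 + 39/4) = 26676 + (-(-1)*100 + 39/4) = 26676 + (-¼*(-400) + 39/4) = 26676 + (100 + 39/4) = 26676 + 439/4 = 107143/4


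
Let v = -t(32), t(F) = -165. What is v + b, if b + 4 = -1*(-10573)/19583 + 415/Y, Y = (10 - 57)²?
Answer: 6996157069/43258847 ≈ 161.73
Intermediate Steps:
Y = 2209 (Y = (-47)² = 2209)
b = -141552686/43258847 (b = -4 + (-1*(-10573)/19583 + 415/2209) = -4 + (10573*(1/19583) + 415*(1/2209)) = -4 + (10573/19583 + 415/2209) = -4 + 31482702/43258847 = -141552686/43258847 ≈ -3.2722)
v = 165 (v = -1*(-165) = 165)
v + b = 165 - 141552686/43258847 = 6996157069/43258847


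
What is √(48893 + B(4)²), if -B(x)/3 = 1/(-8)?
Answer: √3129161/8 ≈ 221.12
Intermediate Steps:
B(x) = 3/8 (B(x) = -3/(-8) = -3*(-⅛) = 3/8)
√(48893 + B(4)²) = √(48893 + (3/8)²) = √(48893 + 9/64) = √(3129161/64) = √3129161/8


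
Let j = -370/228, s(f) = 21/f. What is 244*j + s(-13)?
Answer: -294607/741 ≈ -397.58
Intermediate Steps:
j = -185/114 (j = -370*1/228 = -185/114 ≈ -1.6228)
244*j + s(-13) = 244*(-185/114) + 21/(-13) = -22570/57 + 21*(-1/13) = -22570/57 - 21/13 = -294607/741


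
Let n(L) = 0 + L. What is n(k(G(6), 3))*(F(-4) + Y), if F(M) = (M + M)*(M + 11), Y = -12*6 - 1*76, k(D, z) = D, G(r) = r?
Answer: -1224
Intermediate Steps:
n(L) = L
Y = -148 (Y = -72 - 76 = -148)
F(M) = 2*M*(11 + M) (F(M) = (2*M)*(11 + M) = 2*M*(11 + M))
n(k(G(6), 3))*(F(-4) + Y) = 6*(2*(-4)*(11 - 4) - 148) = 6*(2*(-4)*7 - 148) = 6*(-56 - 148) = 6*(-204) = -1224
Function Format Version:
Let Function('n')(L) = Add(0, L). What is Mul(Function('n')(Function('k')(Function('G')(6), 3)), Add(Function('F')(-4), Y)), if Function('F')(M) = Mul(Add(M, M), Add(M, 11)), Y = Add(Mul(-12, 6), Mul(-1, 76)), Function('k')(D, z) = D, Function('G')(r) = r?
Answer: -1224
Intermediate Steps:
Function('n')(L) = L
Y = -148 (Y = Add(-72, -76) = -148)
Function('F')(M) = Mul(2, M, Add(11, M)) (Function('F')(M) = Mul(Mul(2, M), Add(11, M)) = Mul(2, M, Add(11, M)))
Mul(Function('n')(Function('k')(Function('G')(6), 3)), Add(Function('F')(-4), Y)) = Mul(6, Add(Mul(2, -4, Add(11, -4)), -148)) = Mul(6, Add(Mul(2, -4, 7), -148)) = Mul(6, Add(-56, -148)) = Mul(6, -204) = -1224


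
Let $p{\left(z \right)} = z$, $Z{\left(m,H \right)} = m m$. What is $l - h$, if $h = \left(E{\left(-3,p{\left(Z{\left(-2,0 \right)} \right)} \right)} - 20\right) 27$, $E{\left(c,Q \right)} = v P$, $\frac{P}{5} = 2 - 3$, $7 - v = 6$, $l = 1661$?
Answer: $2336$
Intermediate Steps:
$Z{\left(m,H \right)} = m^{2}$
$v = 1$ ($v = 7 - 6 = 1$)
$P = -5$ ($P = 5 \left(2 - 3\right) = 5 \left(-1\right) = -5$)
$E{\left(c,Q \right)} = -5$ ($E{\left(c,Q \right)} = 1 \left(-5\right) = -5$)
$h = -675$ ($h = \left(-5 - 20\right) 27 = \left(-25\right) 27 = -675$)
$l - h = 1661 - -675 = 1661 + 675 = 2336$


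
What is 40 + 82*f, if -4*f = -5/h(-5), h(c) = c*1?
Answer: 39/2 ≈ 19.500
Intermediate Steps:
h(c) = c
f = -¼ (f = -(-5)/(4*(-5)) = -(-5)*(-1)/(4*5) = -¼*1 = -¼ ≈ -0.25000)
40 + 82*f = 40 + 82*(-¼) = 40 - 41/2 = 39/2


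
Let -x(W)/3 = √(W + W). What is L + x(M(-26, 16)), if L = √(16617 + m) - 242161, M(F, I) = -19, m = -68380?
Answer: -242161 + I*√51763 - 3*I*√38 ≈ -2.4216e+5 + 209.02*I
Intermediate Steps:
x(W) = -3*√2*√W (x(W) = -3*√(W + W) = -3*√2*√W)
L = -242161 + I*√51763 (L = √(16617 - 68380) - 242161 = √(-51763) - 242161 = I*√51763 - 242161 = -242161 + I*√51763 ≈ -2.4216e+5 + 227.51*I)
L + x(M(-26, 16)) = (-242161 + I*√51763) - 3*√2*√(-19) = (-242161 + I*√51763) - 3*√2*I*√19 = (-242161 + I*√51763) - 3*I*√38 = -242161 + I*√51763 - 3*I*√38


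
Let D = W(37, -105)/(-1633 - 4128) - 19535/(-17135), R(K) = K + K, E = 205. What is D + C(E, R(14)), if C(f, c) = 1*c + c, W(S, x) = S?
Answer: 1127986460/19742947 ≈ 57.134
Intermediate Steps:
R(K) = 2*K
C(f, c) = 2*c (C(f, c) = c + c = 2*c)
D = 22381428/19742947 (D = 37/(-1633 - 4128) - 19535/(-17135) = 37/(-5761) - 19535*(-1/17135) = 37*(-1/5761) + 3907/3427 = -37/5761 + 3907/3427 = 22381428/19742947 ≈ 1.1336)
D + C(E, R(14)) = 22381428/19742947 + 2*(2*14) = 22381428/19742947 + 2*28 = 22381428/19742947 + 56 = 1127986460/19742947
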